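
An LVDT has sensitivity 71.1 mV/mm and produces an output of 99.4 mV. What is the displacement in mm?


Displacement = Vout / sensitivity.
d = 99.4 / 71.1
d = 1.398 mm

1.398 mm


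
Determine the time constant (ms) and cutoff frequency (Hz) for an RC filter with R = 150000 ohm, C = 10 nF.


Time constant: tau = R * C.
tau = 150000 * 1.00e-08 = 0.0015 s
tau = 1.5 ms
Cutoff frequency: fc = 1 / (2*pi*R*C).
fc = 1 / (2*pi*0.0015) = 106.1 Hz

tau = 1.5 ms, fc = 106.1 Hz


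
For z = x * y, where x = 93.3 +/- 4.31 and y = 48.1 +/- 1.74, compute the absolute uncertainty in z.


For a product z = x*y, the relative uncertainty is:
uz/z = sqrt((ux/x)^2 + (uy/y)^2)
Relative uncertainties: ux/x = 4.31/93.3 = 0.046195
uy/y = 1.74/48.1 = 0.036175
z = 93.3 * 48.1 = 4487.7
uz = 4487.7 * sqrt(0.046195^2 + 0.036175^2) = 263.311

263.311


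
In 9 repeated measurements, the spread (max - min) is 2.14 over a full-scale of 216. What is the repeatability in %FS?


Repeatability = (spread / full scale) * 100%.
R = (2.14 / 216) * 100
R = 0.991 %FS

0.991 %FS


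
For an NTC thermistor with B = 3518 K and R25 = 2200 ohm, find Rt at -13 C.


NTC thermistor equation: Rt = R25 * exp(B * (1/T - 1/T25)).
T in Kelvin: 260.15 K, T25 = 298.15 K
1/T - 1/T25 = 1/260.15 - 1/298.15 = 0.00048992
B * (1/T - 1/T25) = 3518 * 0.00048992 = 1.7235
Rt = 2200 * exp(1.7235) = 12329.5 ohm

12329.5 ohm


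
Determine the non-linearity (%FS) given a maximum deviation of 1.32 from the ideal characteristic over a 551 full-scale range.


Linearity error = (max deviation / full scale) * 100%.
Linearity = (1.32 / 551) * 100
Linearity = 0.24 %FS

0.24 %FS


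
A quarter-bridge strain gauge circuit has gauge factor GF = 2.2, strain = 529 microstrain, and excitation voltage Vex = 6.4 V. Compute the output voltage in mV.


Quarter bridge output: Vout = (GF * epsilon * Vex) / 4.
Vout = (2.2 * 529e-6 * 6.4) / 4
Vout = 0.00744832 / 4 V
Vout = 0.00186208 V = 1.8621 mV

1.8621 mV


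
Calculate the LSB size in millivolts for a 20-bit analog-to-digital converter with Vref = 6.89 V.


The resolution (LSB) of an ADC is Vref / 2^n.
LSB = 6.89 / 2^20
LSB = 6.89 / 1048576
LSB = 6.57e-06 V = 0.00657082 mV

0.00657082 mV


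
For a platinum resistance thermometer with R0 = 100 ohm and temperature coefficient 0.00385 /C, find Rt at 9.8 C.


The RTD equation: Rt = R0 * (1 + alpha * T).
Rt = 100 * (1 + 0.00385 * 9.8)
Rt = 100 * (1 + 0.03773)
Rt = 100 * 1.03773
Rt = 103.773 ohm

103.773 ohm


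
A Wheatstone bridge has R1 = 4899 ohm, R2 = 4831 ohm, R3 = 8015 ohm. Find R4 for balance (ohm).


At balance: R1*R4 = R2*R3, so R4 = R2*R3/R1.
R4 = 4831 * 8015 / 4899
R4 = 38720465 / 4899
R4 = 7903.75 ohm

7903.75 ohm


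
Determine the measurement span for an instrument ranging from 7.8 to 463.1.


Span = upper range - lower range.
Span = 463.1 - (7.8)
Span = 455.3

455.3


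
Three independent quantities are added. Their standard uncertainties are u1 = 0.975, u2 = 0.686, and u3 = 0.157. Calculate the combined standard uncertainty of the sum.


For a sum of independent quantities, uc = sqrt(u1^2 + u2^2 + u3^2).
uc = sqrt(0.975^2 + 0.686^2 + 0.157^2)
uc = sqrt(0.950625 + 0.470596 + 0.024649)
uc = 1.2024

1.2024


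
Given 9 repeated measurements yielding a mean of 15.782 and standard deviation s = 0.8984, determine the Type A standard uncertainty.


The standard uncertainty for Type A evaluation is u = s / sqrt(n).
u = 0.8984 / sqrt(9)
u = 0.8984 / 3.0
u = 0.2995

0.2995


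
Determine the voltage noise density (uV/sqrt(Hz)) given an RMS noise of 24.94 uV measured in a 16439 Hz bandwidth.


Noise spectral density = Vrms / sqrt(BW).
NSD = 24.94 / sqrt(16439)
NSD = 24.94 / 128.2147
NSD = 0.1945 uV/sqrt(Hz)

0.1945 uV/sqrt(Hz)


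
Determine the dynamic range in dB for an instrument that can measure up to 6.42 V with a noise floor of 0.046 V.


Dynamic range = 20 * log10(Vmax / Vnoise).
DR = 20 * log10(6.42 / 0.046)
DR = 20 * log10(139.57)
DR = 42.9 dB

42.9 dB


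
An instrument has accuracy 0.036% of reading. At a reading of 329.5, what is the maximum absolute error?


Absolute error = (accuracy% / 100) * reading.
Error = (0.036 / 100) * 329.5
Error = 0.00036 * 329.5
Error = 0.1186

0.1186


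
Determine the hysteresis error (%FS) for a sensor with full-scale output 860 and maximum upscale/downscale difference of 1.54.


Hysteresis = (max difference / full scale) * 100%.
H = (1.54 / 860) * 100
H = 0.179 %FS

0.179 %FS


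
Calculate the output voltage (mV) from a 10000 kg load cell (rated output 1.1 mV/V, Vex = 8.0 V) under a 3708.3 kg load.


Vout = rated_output * Vex * (load / capacity).
Vout = 1.1 * 8.0 * (3708.3 / 10000)
Vout = 1.1 * 8.0 * 0.37083
Vout = 3.263 mV

3.263 mV


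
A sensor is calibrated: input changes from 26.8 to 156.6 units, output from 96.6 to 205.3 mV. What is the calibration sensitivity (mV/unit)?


Sensitivity = (y2 - y1) / (x2 - x1).
S = (205.3 - 96.6) / (156.6 - 26.8)
S = 108.7 / 129.8
S = 0.8374 mV/unit

0.8374 mV/unit


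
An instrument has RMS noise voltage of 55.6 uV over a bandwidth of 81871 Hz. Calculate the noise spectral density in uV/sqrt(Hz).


Noise spectral density = Vrms / sqrt(BW).
NSD = 55.6 / sqrt(81871)
NSD = 55.6 / 286.1311
NSD = 0.1943 uV/sqrt(Hz)

0.1943 uV/sqrt(Hz)


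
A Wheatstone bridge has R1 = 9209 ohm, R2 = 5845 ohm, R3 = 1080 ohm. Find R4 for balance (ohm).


At balance: R1*R4 = R2*R3, so R4 = R2*R3/R1.
R4 = 5845 * 1080 / 9209
R4 = 6312600 / 9209
R4 = 685.48 ohm

685.48 ohm


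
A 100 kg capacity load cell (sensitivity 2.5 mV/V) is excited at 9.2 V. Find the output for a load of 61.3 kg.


Vout = rated_output * Vex * (load / capacity).
Vout = 2.5 * 9.2 * (61.3 / 100)
Vout = 2.5 * 9.2 * 0.613
Vout = 14.099 mV

14.099 mV


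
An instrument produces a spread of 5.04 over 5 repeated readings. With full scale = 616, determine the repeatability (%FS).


Repeatability = (spread / full scale) * 100%.
R = (5.04 / 616) * 100
R = 0.818 %FS

0.818 %FS


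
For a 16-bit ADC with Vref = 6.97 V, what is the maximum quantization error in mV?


The maximum quantization error is +/- LSB/2.
LSB = Vref / 2^n = 6.97 / 65536 = 0.00010635 V
Max error = LSB / 2 = 0.00010635 / 2 = 5.318e-05 V
Max error = 0.0532 mV

0.0532 mV


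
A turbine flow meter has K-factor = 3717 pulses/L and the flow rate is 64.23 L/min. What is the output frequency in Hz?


Frequency = K * Q / 60 (converting L/min to L/s).
f = 3717 * 64.23 / 60
f = 238742.91 / 60
f = 3979.05 Hz

3979.05 Hz


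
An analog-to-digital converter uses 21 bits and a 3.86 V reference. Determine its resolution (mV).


The resolution (LSB) of an ADC is Vref / 2^n.
LSB = 3.86 / 2^21
LSB = 3.86 / 2097152
LSB = 1.84e-06 V = 0.00184059 mV

0.00184059 mV


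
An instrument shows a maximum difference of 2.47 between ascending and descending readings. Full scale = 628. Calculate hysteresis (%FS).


Hysteresis = (max difference / full scale) * 100%.
H = (2.47 / 628) * 100
H = 0.393 %FS

0.393 %FS


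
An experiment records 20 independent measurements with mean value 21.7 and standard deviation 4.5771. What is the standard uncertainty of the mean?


The standard uncertainty for Type A evaluation is u = s / sqrt(n).
u = 4.5771 / sqrt(20)
u = 4.5771 / 4.4721
u = 1.0235

1.0235


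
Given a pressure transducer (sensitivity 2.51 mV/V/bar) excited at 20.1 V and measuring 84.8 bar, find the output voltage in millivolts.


Output = sensitivity * Vex * P.
Vout = 2.51 * 20.1 * 84.8
Vout = 50.451 * 84.8
Vout = 4278.24 mV

4278.24 mV


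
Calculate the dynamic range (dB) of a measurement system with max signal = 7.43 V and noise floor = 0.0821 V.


Dynamic range = 20 * log10(Vmax / Vnoise).
DR = 20 * log10(7.43 / 0.0821)
DR = 20 * log10(90.5)
DR = 39.13 dB

39.13 dB


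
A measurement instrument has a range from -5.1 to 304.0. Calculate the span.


Span = upper range - lower range.
Span = 304.0 - (-5.1)
Span = 309.1

309.1


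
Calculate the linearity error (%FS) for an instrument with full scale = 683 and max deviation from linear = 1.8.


Linearity error = (max deviation / full scale) * 100%.
Linearity = (1.8 / 683) * 100
Linearity = 0.264 %FS

0.264 %FS


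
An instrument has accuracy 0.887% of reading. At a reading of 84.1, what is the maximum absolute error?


Absolute error = (accuracy% / 100) * reading.
Error = (0.887 / 100) * 84.1
Error = 0.00887 * 84.1
Error = 0.746

0.746


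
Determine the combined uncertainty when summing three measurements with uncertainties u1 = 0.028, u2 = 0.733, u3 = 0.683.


For a sum of independent quantities, uc = sqrt(u1^2 + u2^2 + u3^2).
uc = sqrt(0.028^2 + 0.733^2 + 0.683^2)
uc = sqrt(0.000784 + 0.537289 + 0.466489)
uc = 1.0023

1.0023


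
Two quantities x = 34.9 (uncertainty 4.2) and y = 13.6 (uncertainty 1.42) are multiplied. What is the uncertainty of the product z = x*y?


For a product z = x*y, the relative uncertainty is:
uz/z = sqrt((ux/x)^2 + (uy/y)^2)
Relative uncertainties: ux/x = 4.2/34.9 = 0.120344
uy/y = 1.42/13.6 = 0.104412
z = 34.9 * 13.6 = 474.6
uz = 474.6 * sqrt(0.120344^2 + 0.104412^2) = 75.622

75.622


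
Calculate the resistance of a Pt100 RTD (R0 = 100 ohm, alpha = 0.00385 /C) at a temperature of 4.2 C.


The RTD equation: Rt = R0 * (1 + alpha * T).
Rt = 100 * (1 + 0.00385 * 4.2)
Rt = 100 * (1 + 0.01617)
Rt = 100 * 1.01617
Rt = 101.617 ohm

101.617 ohm


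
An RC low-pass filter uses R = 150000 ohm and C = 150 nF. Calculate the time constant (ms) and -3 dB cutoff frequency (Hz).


Time constant: tau = R * C.
tau = 150000 * 1.50e-07 = 0.0225 s
tau = 22.5 ms
Cutoff frequency: fc = 1 / (2*pi*R*C).
fc = 1 / (2*pi*0.0225) = 7.07 Hz

tau = 22.5 ms, fc = 7.07 Hz


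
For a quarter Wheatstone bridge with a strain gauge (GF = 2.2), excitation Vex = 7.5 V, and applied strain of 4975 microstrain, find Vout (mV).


Quarter bridge output: Vout = (GF * epsilon * Vex) / 4.
Vout = (2.2 * 4975e-6 * 7.5) / 4
Vout = 0.0820875 / 4 V
Vout = 0.02052187 V = 20.5219 mV

20.5219 mV


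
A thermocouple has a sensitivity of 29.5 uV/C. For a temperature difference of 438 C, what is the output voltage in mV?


The thermocouple output V = sensitivity * dT.
V = 29.5 uV/C * 438 C
V = 12921.0 uV
V = 12.921 mV

12.921 mV


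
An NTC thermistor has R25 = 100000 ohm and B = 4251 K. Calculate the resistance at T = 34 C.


NTC thermistor equation: Rt = R25 * exp(B * (1/T - 1/T25)).
T in Kelvin: 307.15 K, T25 = 298.15 K
1/T - 1/T25 = 1/307.15 - 1/298.15 = -9.828e-05
B * (1/T - 1/T25) = 4251 * -9.828e-05 = -0.4178
Rt = 100000 * exp(-0.4178) = 65850.7 ohm

65850.7 ohm


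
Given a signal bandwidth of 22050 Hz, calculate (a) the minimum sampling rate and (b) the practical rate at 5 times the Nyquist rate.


By Nyquist theorem, fs_min = 2 * fmax.
fs_min = 2 * 22050 = 44100 Hz
Practical rate = 5 * fs_min = 5 * 44100 = 220500 Hz

fs_min = 44100 Hz, fs_practical = 220500 Hz


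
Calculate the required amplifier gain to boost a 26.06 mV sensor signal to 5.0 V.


Gain = Vout / Vin (converting to same units).
G = 5.0 V / 26.06 mV
G = 5000.0 mV / 26.06 mV
G = 191.86

191.86


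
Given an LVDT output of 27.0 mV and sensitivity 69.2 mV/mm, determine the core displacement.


Displacement = Vout / sensitivity.
d = 27.0 / 69.2
d = 0.39 mm

0.39 mm


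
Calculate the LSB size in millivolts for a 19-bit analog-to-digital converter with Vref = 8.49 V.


The resolution (LSB) of an ADC is Vref / 2^n.
LSB = 8.49 / 2^19
LSB = 8.49 / 524288
LSB = 1.619e-05 V = 0.01619339 mV

0.01619339 mV


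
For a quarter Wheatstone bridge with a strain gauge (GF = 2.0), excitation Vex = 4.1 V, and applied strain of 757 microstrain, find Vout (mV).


Quarter bridge output: Vout = (GF * epsilon * Vex) / 4.
Vout = (2.0 * 757e-6 * 4.1) / 4
Vout = 0.0062074 / 4 V
Vout = 0.00155185 V = 1.5518 mV

1.5518 mV


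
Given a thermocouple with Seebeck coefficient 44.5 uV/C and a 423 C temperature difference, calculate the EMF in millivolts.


The thermocouple output V = sensitivity * dT.
V = 44.5 uV/C * 423 C
V = 18823.5 uV
V = 18.823 mV

18.823 mV


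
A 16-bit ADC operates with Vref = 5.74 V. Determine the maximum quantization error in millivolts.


The maximum quantization error is +/- LSB/2.
LSB = Vref / 2^n = 5.74 / 65536 = 8.759e-05 V
Max error = LSB / 2 = 8.759e-05 / 2 = 4.379e-05 V
Max error = 0.0438 mV

0.0438 mV


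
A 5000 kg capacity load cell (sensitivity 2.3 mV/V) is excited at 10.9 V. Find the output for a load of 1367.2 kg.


Vout = rated_output * Vex * (load / capacity).
Vout = 2.3 * 10.9 * (1367.2 / 5000)
Vout = 2.3 * 10.9 * 0.27344
Vout = 6.855 mV

6.855 mV


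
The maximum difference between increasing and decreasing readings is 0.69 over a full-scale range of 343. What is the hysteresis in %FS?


Hysteresis = (max difference / full scale) * 100%.
H = (0.69 / 343) * 100
H = 0.201 %FS

0.201 %FS


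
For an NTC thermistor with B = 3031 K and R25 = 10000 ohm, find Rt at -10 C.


NTC thermistor equation: Rt = R25 * exp(B * (1/T - 1/T25)).
T in Kelvin: 263.15 K, T25 = 298.15 K
1/T - 1/T25 = 1/263.15 - 1/298.15 = 0.0004461
B * (1/T - 1/T25) = 3031 * 0.0004461 = 1.3521
Rt = 10000 * exp(1.3521) = 38656.2 ohm

38656.2 ohm


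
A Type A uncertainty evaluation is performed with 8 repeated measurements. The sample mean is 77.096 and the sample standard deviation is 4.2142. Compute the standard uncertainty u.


The standard uncertainty for Type A evaluation is u = s / sqrt(n).
u = 4.2142 / sqrt(8)
u = 4.2142 / 2.8284
u = 1.4899

1.4899


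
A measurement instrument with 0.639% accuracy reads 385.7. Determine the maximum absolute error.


Absolute error = (accuracy% / 100) * reading.
Error = (0.639 / 100) * 385.7
Error = 0.00639 * 385.7
Error = 2.4646

2.4646


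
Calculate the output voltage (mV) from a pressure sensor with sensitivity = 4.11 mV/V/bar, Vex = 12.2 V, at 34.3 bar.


Output = sensitivity * Vex * P.
Vout = 4.11 * 12.2 * 34.3
Vout = 50.142 * 34.3
Vout = 1719.87 mV

1719.87 mV


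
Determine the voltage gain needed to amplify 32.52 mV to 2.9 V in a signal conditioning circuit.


Gain = Vout / Vin (converting to same units).
G = 2.9 V / 32.52 mV
G = 2900.0 mV / 32.52 mV
G = 89.18

89.18


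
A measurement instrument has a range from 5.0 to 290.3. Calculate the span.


Span = upper range - lower range.
Span = 290.3 - (5.0)
Span = 285.3

285.3


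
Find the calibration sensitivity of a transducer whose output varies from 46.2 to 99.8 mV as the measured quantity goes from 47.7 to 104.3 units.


Sensitivity = (y2 - y1) / (x2 - x1).
S = (99.8 - 46.2) / (104.3 - 47.7)
S = 53.6 / 56.6
S = 0.947 mV/unit

0.947 mV/unit


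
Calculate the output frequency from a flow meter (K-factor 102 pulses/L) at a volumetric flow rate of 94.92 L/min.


Frequency = K * Q / 60 (converting L/min to L/s).
f = 102 * 94.92 / 60
f = 9681.84 / 60
f = 161.36 Hz

161.36 Hz


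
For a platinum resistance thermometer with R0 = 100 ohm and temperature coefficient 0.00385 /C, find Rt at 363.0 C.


The RTD equation: Rt = R0 * (1 + alpha * T).
Rt = 100 * (1 + 0.00385 * 363.0)
Rt = 100 * (1 + 1.39755)
Rt = 100 * 2.39755
Rt = 239.755 ohm

239.755 ohm


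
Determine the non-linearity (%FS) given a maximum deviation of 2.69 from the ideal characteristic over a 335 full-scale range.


Linearity error = (max deviation / full scale) * 100%.
Linearity = (2.69 / 335) * 100
Linearity = 0.803 %FS

0.803 %FS


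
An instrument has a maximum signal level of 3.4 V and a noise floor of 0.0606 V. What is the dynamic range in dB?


Dynamic range = 20 * log10(Vmax / Vnoise).
DR = 20 * log10(3.4 / 0.0606)
DR = 20 * log10(56.11)
DR = 34.98 dB

34.98 dB


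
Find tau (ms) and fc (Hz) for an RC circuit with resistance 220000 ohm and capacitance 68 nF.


Time constant: tau = R * C.
tau = 220000 * 6.80e-08 = 0.01496 s
tau = 14.96 ms
Cutoff frequency: fc = 1 / (2*pi*R*C).
fc = 1 / (2*pi*0.01496) = 10.64 Hz

tau = 14.96 ms, fc = 10.64 Hz


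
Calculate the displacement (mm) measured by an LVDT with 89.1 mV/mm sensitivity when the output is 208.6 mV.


Displacement = Vout / sensitivity.
d = 208.6 / 89.1
d = 2.341 mm

2.341 mm


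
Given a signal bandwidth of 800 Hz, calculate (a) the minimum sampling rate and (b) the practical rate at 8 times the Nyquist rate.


By Nyquist theorem, fs_min = 2 * fmax.
fs_min = 2 * 800 = 1600 Hz
Practical rate = 8 * fs_min = 8 * 1600 = 12800 Hz

fs_min = 1600 Hz, fs_practical = 12800 Hz


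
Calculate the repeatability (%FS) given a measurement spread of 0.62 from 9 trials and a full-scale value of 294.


Repeatability = (spread / full scale) * 100%.
R = (0.62 / 294) * 100
R = 0.211 %FS

0.211 %FS


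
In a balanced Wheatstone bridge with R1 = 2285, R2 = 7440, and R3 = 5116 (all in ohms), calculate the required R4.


At balance: R1*R4 = R2*R3, so R4 = R2*R3/R1.
R4 = 7440 * 5116 / 2285
R4 = 38063040 / 2285
R4 = 16657.79 ohm

16657.79 ohm


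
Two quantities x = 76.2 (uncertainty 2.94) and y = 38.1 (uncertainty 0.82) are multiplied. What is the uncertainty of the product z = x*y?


For a product z = x*y, the relative uncertainty is:
uz/z = sqrt((ux/x)^2 + (uy/y)^2)
Relative uncertainties: ux/x = 2.94/76.2 = 0.038583
uy/y = 0.82/38.1 = 0.021522
z = 76.2 * 38.1 = 2903.2
uz = 2903.2 * sqrt(0.038583^2 + 0.021522^2) = 128.263

128.263


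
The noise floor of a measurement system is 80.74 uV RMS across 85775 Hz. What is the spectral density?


Noise spectral density = Vrms / sqrt(BW).
NSD = 80.74 / sqrt(85775)
NSD = 80.74 / 292.8737
NSD = 0.2757 uV/sqrt(Hz)

0.2757 uV/sqrt(Hz)


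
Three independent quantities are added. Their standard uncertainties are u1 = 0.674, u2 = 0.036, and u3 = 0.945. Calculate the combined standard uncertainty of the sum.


For a sum of independent quantities, uc = sqrt(u1^2 + u2^2 + u3^2).
uc = sqrt(0.674^2 + 0.036^2 + 0.945^2)
uc = sqrt(0.454276 + 0.001296 + 0.893025)
uc = 1.1613

1.1613


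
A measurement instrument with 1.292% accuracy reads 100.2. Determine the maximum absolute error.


Absolute error = (accuracy% / 100) * reading.
Error = (1.292 / 100) * 100.2
Error = 0.01292 * 100.2
Error = 1.2946

1.2946


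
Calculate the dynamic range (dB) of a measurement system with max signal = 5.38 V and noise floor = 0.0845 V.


Dynamic range = 20 * log10(Vmax / Vnoise).
DR = 20 * log10(5.38 / 0.0845)
DR = 20 * log10(63.67)
DR = 36.08 dB

36.08 dB


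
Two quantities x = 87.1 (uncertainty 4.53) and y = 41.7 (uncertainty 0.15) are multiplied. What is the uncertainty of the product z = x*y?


For a product z = x*y, the relative uncertainty is:
uz/z = sqrt((ux/x)^2 + (uy/y)^2)
Relative uncertainties: ux/x = 4.53/87.1 = 0.052009
uy/y = 0.15/41.7 = 0.003597
z = 87.1 * 41.7 = 3632.1
uz = 3632.1 * sqrt(0.052009^2 + 0.003597^2) = 189.352

189.352


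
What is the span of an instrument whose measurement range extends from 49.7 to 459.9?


Span = upper range - lower range.
Span = 459.9 - (49.7)
Span = 410.2

410.2


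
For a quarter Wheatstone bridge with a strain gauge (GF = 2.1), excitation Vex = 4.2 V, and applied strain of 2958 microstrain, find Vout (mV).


Quarter bridge output: Vout = (GF * epsilon * Vex) / 4.
Vout = (2.1 * 2958e-6 * 4.2) / 4
Vout = 0.02608956 / 4 V
Vout = 0.00652239 V = 6.5224 mV

6.5224 mV


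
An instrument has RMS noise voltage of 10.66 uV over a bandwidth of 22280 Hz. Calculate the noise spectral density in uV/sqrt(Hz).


Noise spectral density = Vrms / sqrt(BW).
NSD = 10.66 / sqrt(22280)
NSD = 10.66 / 149.2649
NSD = 0.0714 uV/sqrt(Hz)

0.0714 uV/sqrt(Hz)


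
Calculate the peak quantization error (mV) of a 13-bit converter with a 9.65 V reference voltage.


The maximum quantization error is +/- LSB/2.
LSB = Vref / 2^n = 9.65 / 8192 = 0.00117798 V
Max error = LSB / 2 = 0.00117798 / 2 = 0.00058899 V
Max error = 0.589 mV

0.589 mV


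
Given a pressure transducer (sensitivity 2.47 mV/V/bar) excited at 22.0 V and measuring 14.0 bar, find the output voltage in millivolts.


Output = sensitivity * Vex * P.
Vout = 2.47 * 22.0 * 14.0
Vout = 54.34 * 14.0
Vout = 760.76 mV

760.76 mV


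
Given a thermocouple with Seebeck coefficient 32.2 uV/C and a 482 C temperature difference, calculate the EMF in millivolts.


The thermocouple output V = sensitivity * dT.
V = 32.2 uV/C * 482 C
V = 15520.4 uV
V = 15.52 mV

15.52 mV


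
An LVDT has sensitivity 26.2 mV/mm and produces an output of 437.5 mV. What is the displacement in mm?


Displacement = Vout / sensitivity.
d = 437.5 / 26.2
d = 16.698 mm

16.698 mm


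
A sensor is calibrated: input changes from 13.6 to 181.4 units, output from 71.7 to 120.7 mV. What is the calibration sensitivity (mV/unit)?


Sensitivity = (y2 - y1) / (x2 - x1).
S = (120.7 - 71.7) / (181.4 - 13.6)
S = 49.0 / 167.8
S = 0.292 mV/unit

0.292 mV/unit


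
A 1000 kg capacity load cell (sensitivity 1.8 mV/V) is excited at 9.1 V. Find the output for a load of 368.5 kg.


Vout = rated_output * Vex * (load / capacity).
Vout = 1.8 * 9.1 * (368.5 / 1000)
Vout = 1.8 * 9.1 * 0.3685
Vout = 6.036 mV

6.036 mV


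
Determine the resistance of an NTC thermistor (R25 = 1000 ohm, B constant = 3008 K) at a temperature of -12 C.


NTC thermistor equation: Rt = R25 * exp(B * (1/T - 1/T25)).
T in Kelvin: 261.15 K, T25 = 298.15 K
1/T - 1/T25 = 1/261.15 - 1/298.15 = 0.0004752
B * (1/T - 1/T25) = 3008 * 0.0004752 = 1.4294
Rt = 1000 * exp(1.4294) = 4176.2 ohm

4176.2 ohm


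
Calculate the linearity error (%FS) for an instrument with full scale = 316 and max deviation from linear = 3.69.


Linearity error = (max deviation / full scale) * 100%.
Linearity = (3.69 / 316) * 100
Linearity = 1.168 %FS

1.168 %FS


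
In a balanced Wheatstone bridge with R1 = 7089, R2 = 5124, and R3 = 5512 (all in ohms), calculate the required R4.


At balance: R1*R4 = R2*R3, so R4 = R2*R3/R1.
R4 = 5124 * 5512 / 7089
R4 = 28243488 / 7089
R4 = 3984.13 ohm

3984.13 ohm


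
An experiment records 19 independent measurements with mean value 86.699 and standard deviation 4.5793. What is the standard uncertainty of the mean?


The standard uncertainty for Type A evaluation is u = s / sqrt(n).
u = 4.5793 / sqrt(19)
u = 4.5793 / 4.3589
u = 1.0506

1.0506


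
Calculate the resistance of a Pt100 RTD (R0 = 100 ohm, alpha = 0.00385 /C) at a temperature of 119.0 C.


The RTD equation: Rt = R0 * (1 + alpha * T).
Rt = 100 * (1 + 0.00385 * 119.0)
Rt = 100 * (1 + 0.45815)
Rt = 100 * 1.45815
Rt = 145.815 ohm

145.815 ohm


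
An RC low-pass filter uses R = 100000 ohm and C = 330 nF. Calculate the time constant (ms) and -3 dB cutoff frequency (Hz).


Time constant: tau = R * C.
tau = 100000 * 3.30e-07 = 0.033 s
tau = 33.0 ms
Cutoff frequency: fc = 1 / (2*pi*R*C).
fc = 1 / (2*pi*0.033) = 4.82 Hz

tau = 33.0 ms, fc = 4.82 Hz


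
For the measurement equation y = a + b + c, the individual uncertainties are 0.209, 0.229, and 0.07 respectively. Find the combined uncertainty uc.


For a sum of independent quantities, uc = sqrt(u1^2 + u2^2 + u3^2).
uc = sqrt(0.209^2 + 0.229^2 + 0.07^2)
uc = sqrt(0.043681 + 0.052441 + 0.0049)
uc = 0.3178

0.3178


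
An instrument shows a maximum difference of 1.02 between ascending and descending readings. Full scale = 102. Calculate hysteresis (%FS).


Hysteresis = (max difference / full scale) * 100%.
H = (1.02 / 102) * 100
H = 1.0 %FS

1.0 %FS


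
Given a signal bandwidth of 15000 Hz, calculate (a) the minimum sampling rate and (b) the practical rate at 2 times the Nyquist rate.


By Nyquist theorem, fs_min = 2 * fmax.
fs_min = 2 * 15000 = 30000 Hz
Practical rate = 2 * fs_min = 2 * 30000 = 60000 Hz

fs_min = 30000 Hz, fs_practical = 60000 Hz


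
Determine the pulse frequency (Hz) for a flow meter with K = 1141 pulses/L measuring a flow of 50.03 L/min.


Frequency = K * Q / 60 (converting L/min to L/s).
f = 1141 * 50.03 / 60
f = 57084.23 / 60
f = 951.4 Hz

951.4 Hz


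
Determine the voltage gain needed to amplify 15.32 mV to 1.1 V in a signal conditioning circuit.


Gain = Vout / Vin (converting to same units).
G = 1.1 V / 15.32 mV
G = 1100.0 mV / 15.32 mV
G = 71.8

71.8


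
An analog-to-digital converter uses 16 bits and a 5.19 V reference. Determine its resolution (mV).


The resolution (LSB) of an ADC is Vref / 2^n.
LSB = 5.19 / 2^16
LSB = 5.19 / 65536
LSB = 7.919e-05 V = 0.07919312 mV

0.07919312 mV


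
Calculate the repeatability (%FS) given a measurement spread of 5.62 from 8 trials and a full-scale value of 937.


Repeatability = (spread / full scale) * 100%.
R = (5.62 / 937) * 100
R = 0.6 %FS

0.6 %FS


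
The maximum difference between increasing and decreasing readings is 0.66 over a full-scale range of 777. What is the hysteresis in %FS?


Hysteresis = (max difference / full scale) * 100%.
H = (0.66 / 777) * 100
H = 0.085 %FS

0.085 %FS


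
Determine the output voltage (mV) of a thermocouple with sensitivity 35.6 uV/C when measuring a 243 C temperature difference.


The thermocouple output V = sensitivity * dT.
V = 35.6 uV/C * 243 C
V = 8650.8 uV
V = 8.651 mV

8.651 mV


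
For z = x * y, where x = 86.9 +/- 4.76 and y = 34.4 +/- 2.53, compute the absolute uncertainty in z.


For a product z = x*y, the relative uncertainty is:
uz/z = sqrt((ux/x)^2 + (uy/y)^2)
Relative uncertainties: ux/x = 4.76/86.9 = 0.054776
uy/y = 2.53/34.4 = 0.073547
z = 86.9 * 34.4 = 2989.4
uz = 2989.4 * sqrt(0.054776^2 + 0.073547^2) = 274.134

274.134


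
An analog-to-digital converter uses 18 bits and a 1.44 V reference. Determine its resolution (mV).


The resolution (LSB) of an ADC is Vref / 2^n.
LSB = 1.44 / 2^18
LSB = 1.44 / 262144
LSB = 5.49e-06 V = 0.00549316 mV

0.00549316 mV


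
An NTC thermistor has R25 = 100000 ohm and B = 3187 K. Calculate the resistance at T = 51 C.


NTC thermistor equation: Rt = R25 * exp(B * (1/T - 1/T25)).
T in Kelvin: 324.15 K, T25 = 298.15 K
1/T - 1/T25 = 1/324.15 - 1/298.15 = -0.00026902
B * (1/T - 1/T25) = 3187 * -0.00026902 = -0.8574
Rt = 100000 * exp(-0.8574) = 42427.1 ohm

42427.1 ohm


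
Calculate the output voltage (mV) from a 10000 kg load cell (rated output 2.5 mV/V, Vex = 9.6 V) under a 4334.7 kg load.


Vout = rated_output * Vex * (load / capacity).
Vout = 2.5 * 9.6 * (4334.7 / 10000)
Vout = 2.5 * 9.6 * 0.43347
Vout = 10.403 mV

10.403 mV


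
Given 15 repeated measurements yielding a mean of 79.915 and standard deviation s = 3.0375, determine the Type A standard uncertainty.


The standard uncertainty for Type A evaluation is u = s / sqrt(n).
u = 3.0375 / sqrt(15)
u = 3.0375 / 3.873
u = 0.7843

0.7843


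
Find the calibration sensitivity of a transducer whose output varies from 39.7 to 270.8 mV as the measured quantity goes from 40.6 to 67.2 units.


Sensitivity = (y2 - y1) / (x2 - x1).
S = (270.8 - 39.7) / (67.2 - 40.6)
S = 231.1 / 26.6
S = 8.688 mV/unit

8.688 mV/unit


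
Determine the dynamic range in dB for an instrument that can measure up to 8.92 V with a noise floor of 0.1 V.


Dynamic range = 20 * log10(Vmax / Vnoise).
DR = 20 * log10(8.92 / 0.1)
DR = 20 * log10(89.2)
DR = 39.01 dB

39.01 dB


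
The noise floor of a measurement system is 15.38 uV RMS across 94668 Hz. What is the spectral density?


Noise spectral density = Vrms / sqrt(BW).
NSD = 15.38 / sqrt(94668)
NSD = 15.38 / 307.6817
NSD = 0.05 uV/sqrt(Hz)

0.05 uV/sqrt(Hz)


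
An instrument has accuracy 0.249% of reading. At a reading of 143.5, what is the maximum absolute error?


Absolute error = (accuracy% / 100) * reading.
Error = (0.249 / 100) * 143.5
Error = 0.00249 * 143.5
Error = 0.3573

0.3573


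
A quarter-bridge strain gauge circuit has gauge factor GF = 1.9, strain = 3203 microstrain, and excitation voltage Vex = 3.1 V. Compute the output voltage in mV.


Quarter bridge output: Vout = (GF * epsilon * Vex) / 4.
Vout = (1.9 * 3203e-6 * 3.1) / 4
Vout = 0.01886567 / 4 V
Vout = 0.00471642 V = 4.7164 mV

4.7164 mV


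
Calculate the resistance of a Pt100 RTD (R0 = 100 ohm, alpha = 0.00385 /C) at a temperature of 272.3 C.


The RTD equation: Rt = R0 * (1 + alpha * T).
Rt = 100 * (1 + 0.00385 * 272.3)
Rt = 100 * (1 + 1.048355)
Rt = 100 * 2.048355
Rt = 204.835 ohm

204.835 ohm


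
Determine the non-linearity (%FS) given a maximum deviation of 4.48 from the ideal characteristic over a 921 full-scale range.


Linearity error = (max deviation / full scale) * 100%.
Linearity = (4.48 / 921) * 100
Linearity = 0.486 %FS

0.486 %FS


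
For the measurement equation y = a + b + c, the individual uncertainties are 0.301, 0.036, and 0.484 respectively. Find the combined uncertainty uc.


For a sum of independent quantities, uc = sqrt(u1^2 + u2^2 + u3^2).
uc = sqrt(0.301^2 + 0.036^2 + 0.484^2)
uc = sqrt(0.090601 + 0.001296 + 0.234256)
uc = 0.5711

0.5711


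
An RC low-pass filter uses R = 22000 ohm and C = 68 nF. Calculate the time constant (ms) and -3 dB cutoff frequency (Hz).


Time constant: tau = R * C.
tau = 22000 * 6.80e-08 = 0.001496 s
tau = 1.496 ms
Cutoff frequency: fc = 1 / (2*pi*R*C).
fc = 1 / (2*pi*0.001496) = 106.39 Hz

tau = 1.496 ms, fc = 106.39 Hz


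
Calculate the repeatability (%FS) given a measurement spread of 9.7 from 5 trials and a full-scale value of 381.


Repeatability = (spread / full scale) * 100%.
R = (9.7 / 381) * 100
R = 2.546 %FS

2.546 %FS


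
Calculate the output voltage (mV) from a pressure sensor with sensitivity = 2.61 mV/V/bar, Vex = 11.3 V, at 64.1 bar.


Output = sensitivity * Vex * P.
Vout = 2.61 * 11.3 * 64.1
Vout = 29.493 * 64.1
Vout = 1890.5 mV

1890.5 mV


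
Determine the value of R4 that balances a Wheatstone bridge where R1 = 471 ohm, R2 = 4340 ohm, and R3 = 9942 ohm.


At balance: R1*R4 = R2*R3, so R4 = R2*R3/R1.
R4 = 4340 * 9942 / 471
R4 = 43148280 / 471
R4 = 91609.94 ohm

91609.94 ohm


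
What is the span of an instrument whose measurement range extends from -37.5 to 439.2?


Span = upper range - lower range.
Span = 439.2 - (-37.5)
Span = 476.7

476.7


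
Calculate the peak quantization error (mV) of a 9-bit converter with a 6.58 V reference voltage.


The maximum quantization error is +/- LSB/2.
LSB = Vref / 2^n = 6.58 / 512 = 0.01285156 V
Max error = LSB / 2 = 0.01285156 / 2 = 0.00642578 V
Max error = 6.4258 mV

6.4258 mV


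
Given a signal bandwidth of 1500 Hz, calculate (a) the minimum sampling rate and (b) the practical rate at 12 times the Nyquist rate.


By Nyquist theorem, fs_min = 2 * fmax.
fs_min = 2 * 1500 = 3000 Hz
Practical rate = 12 * fs_min = 12 * 3000 = 36000 Hz

fs_min = 3000 Hz, fs_practical = 36000 Hz


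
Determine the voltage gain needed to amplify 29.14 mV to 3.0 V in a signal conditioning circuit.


Gain = Vout / Vin (converting to same units).
G = 3.0 V / 29.14 mV
G = 3000.0 mV / 29.14 mV
G = 102.95

102.95


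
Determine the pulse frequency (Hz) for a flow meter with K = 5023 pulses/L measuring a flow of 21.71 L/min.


Frequency = K * Q / 60 (converting L/min to L/s).
f = 5023 * 21.71 / 60
f = 109049.33 / 60
f = 1817.49 Hz

1817.49 Hz


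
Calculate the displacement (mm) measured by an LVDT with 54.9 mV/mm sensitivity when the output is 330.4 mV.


Displacement = Vout / sensitivity.
d = 330.4 / 54.9
d = 6.018 mm

6.018 mm


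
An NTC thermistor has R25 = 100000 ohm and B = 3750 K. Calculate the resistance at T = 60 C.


NTC thermistor equation: Rt = R25 * exp(B * (1/T - 1/T25)).
T in Kelvin: 333.15 K, T25 = 298.15 K
1/T - 1/T25 = 1/333.15 - 1/298.15 = -0.00035237
B * (1/T - 1/T25) = 3750 * -0.00035237 = -1.3214
Rt = 100000 * exp(-1.3214) = 26676.9 ohm

26676.9 ohm


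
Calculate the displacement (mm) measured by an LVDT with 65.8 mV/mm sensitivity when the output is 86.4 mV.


Displacement = Vout / sensitivity.
d = 86.4 / 65.8
d = 1.313 mm

1.313 mm


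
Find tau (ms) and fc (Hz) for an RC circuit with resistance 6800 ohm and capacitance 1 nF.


Time constant: tau = R * C.
tau = 6800 * 1.00e-09 = 6.8e-06 s
tau = 0.0068 ms
Cutoff frequency: fc = 1 / (2*pi*R*C).
fc = 1 / (2*pi*6.8e-06) = 23405.14 Hz

tau = 0.0068 ms, fc = 23405.14 Hz


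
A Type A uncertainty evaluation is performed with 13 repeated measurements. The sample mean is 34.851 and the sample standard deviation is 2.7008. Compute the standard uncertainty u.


The standard uncertainty for Type A evaluation is u = s / sqrt(n).
u = 2.7008 / sqrt(13)
u = 2.7008 / 3.6056
u = 0.7491

0.7491


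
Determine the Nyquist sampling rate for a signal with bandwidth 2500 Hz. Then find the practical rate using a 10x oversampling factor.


By Nyquist theorem, fs_min = 2 * fmax.
fs_min = 2 * 2500 = 5000 Hz
Practical rate = 10 * fs_min = 10 * 5000 = 50000 Hz

fs_min = 5000 Hz, fs_practical = 50000 Hz


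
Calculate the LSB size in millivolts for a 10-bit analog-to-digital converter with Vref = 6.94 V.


The resolution (LSB) of an ADC is Vref / 2^n.
LSB = 6.94 / 2^10
LSB = 6.94 / 1024
LSB = 0.00677734 V = 6.77734375 mV

6.77734375 mV


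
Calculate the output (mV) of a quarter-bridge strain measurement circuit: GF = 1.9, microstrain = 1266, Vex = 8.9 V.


Quarter bridge output: Vout = (GF * epsilon * Vex) / 4.
Vout = (1.9 * 1266e-6 * 8.9) / 4
Vout = 0.02140806 / 4 V
Vout = 0.00535201 V = 5.352 mV

5.352 mV


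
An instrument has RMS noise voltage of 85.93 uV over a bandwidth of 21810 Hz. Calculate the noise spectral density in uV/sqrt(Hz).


Noise spectral density = Vrms / sqrt(BW).
NSD = 85.93 / sqrt(21810)
NSD = 85.93 / 147.6821
NSD = 0.5819 uV/sqrt(Hz)

0.5819 uV/sqrt(Hz)


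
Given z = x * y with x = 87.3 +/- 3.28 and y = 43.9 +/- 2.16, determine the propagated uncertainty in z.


For a product z = x*y, the relative uncertainty is:
uz/z = sqrt((ux/x)^2 + (uy/y)^2)
Relative uncertainties: ux/x = 3.28/87.3 = 0.037572
uy/y = 2.16/43.9 = 0.049203
z = 87.3 * 43.9 = 3832.5
uz = 3832.5 * sqrt(0.037572^2 + 0.049203^2) = 237.258

237.258


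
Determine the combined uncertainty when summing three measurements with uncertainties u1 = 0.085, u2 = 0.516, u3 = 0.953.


For a sum of independent quantities, uc = sqrt(u1^2 + u2^2 + u3^2).
uc = sqrt(0.085^2 + 0.516^2 + 0.953^2)
uc = sqrt(0.007225 + 0.266256 + 0.908209)
uc = 1.0871

1.0871


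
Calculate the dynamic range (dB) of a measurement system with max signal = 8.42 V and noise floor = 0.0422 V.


Dynamic range = 20 * log10(Vmax / Vnoise).
DR = 20 * log10(8.42 / 0.0422)
DR = 20 * log10(199.53)
DR = 46.0 dB

46.0 dB


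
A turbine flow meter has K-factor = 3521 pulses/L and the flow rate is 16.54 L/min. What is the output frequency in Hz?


Frequency = K * Q / 60 (converting L/min to L/s).
f = 3521 * 16.54 / 60
f = 58237.34 / 60
f = 970.62 Hz

970.62 Hz


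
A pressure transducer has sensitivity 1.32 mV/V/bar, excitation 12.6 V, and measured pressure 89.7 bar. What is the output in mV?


Output = sensitivity * Vex * P.
Vout = 1.32 * 12.6 * 89.7
Vout = 16.632 * 89.7
Vout = 1491.89 mV

1491.89 mV


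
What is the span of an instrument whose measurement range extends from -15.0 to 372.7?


Span = upper range - lower range.
Span = 372.7 - (-15.0)
Span = 387.7

387.7


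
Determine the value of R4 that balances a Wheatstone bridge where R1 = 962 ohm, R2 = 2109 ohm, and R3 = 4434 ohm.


At balance: R1*R4 = R2*R3, so R4 = R2*R3/R1.
R4 = 2109 * 4434 / 962
R4 = 9351306 / 962
R4 = 9720.69 ohm

9720.69 ohm


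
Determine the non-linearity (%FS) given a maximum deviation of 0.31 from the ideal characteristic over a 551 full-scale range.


Linearity error = (max deviation / full scale) * 100%.
Linearity = (0.31 / 551) * 100
Linearity = 0.056 %FS

0.056 %FS


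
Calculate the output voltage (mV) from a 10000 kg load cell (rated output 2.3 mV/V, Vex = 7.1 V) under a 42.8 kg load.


Vout = rated_output * Vex * (load / capacity).
Vout = 2.3 * 7.1 * (42.8 / 10000)
Vout = 2.3 * 7.1 * 0.00428
Vout = 0.07 mV

0.07 mV


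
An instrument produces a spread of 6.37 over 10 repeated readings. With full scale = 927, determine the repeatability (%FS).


Repeatability = (spread / full scale) * 100%.
R = (6.37 / 927) * 100
R = 0.687 %FS

0.687 %FS


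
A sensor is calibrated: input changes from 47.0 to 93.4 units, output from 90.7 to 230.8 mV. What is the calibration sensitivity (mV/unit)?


Sensitivity = (y2 - y1) / (x2 - x1).
S = (230.8 - 90.7) / (93.4 - 47.0)
S = 140.1 / 46.4
S = 3.0194 mV/unit

3.0194 mV/unit


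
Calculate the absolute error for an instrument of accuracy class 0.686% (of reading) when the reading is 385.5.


Absolute error = (accuracy% / 100) * reading.
Error = (0.686 / 100) * 385.5
Error = 0.00686 * 385.5
Error = 2.6445

2.6445


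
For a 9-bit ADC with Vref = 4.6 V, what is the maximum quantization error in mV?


The maximum quantization error is +/- LSB/2.
LSB = Vref / 2^n = 4.6 / 512 = 0.00898437 V
Max error = LSB / 2 = 0.00898437 / 2 = 0.00449219 V
Max error = 4.4922 mV

4.4922 mV


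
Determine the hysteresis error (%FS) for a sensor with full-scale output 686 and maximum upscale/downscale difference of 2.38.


Hysteresis = (max difference / full scale) * 100%.
H = (2.38 / 686) * 100
H = 0.347 %FS

0.347 %FS


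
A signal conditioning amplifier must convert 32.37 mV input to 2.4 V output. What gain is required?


Gain = Vout / Vin (converting to same units).
G = 2.4 V / 32.37 mV
G = 2400.0 mV / 32.37 mV
G = 74.14

74.14


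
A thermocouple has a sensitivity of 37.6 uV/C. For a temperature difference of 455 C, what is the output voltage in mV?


The thermocouple output V = sensitivity * dT.
V = 37.6 uV/C * 455 C
V = 17108.0 uV
V = 17.108 mV

17.108 mV


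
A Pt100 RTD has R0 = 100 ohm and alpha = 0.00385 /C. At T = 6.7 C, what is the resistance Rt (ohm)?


The RTD equation: Rt = R0 * (1 + alpha * T).
Rt = 100 * (1 + 0.00385 * 6.7)
Rt = 100 * (1 + 0.025795)
Rt = 100 * 1.025795
Rt = 102.579 ohm

102.579 ohm


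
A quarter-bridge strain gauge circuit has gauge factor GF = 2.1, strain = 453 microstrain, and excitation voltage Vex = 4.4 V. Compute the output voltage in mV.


Quarter bridge output: Vout = (GF * epsilon * Vex) / 4.
Vout = (2.1 * 453e-6 * 4.4) / 4
Vout = 0.00418572 / 4 V
Vout = 0.00104643 V = 1.0464 mV

1.0464 mV


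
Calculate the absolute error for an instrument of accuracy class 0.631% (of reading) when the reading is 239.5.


Absolute error = (accuracy% / 100) * reading.
Error = (0.631 / 100) * 239.5
Error = 0.00631 * 239.5
Error = 1.5112

1.5112


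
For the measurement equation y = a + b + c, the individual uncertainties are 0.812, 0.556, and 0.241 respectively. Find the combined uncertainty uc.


For a sum of independent quantities, uc = sqrt(u1^2 + u2^2 + u3^2).
uc = sqrt(0.812^2 + 0.556^2 + 0.241^2)
uc = sqrt(0.659344 + 0.309136 + 0.058081)
uc = 1.0132

1.0132


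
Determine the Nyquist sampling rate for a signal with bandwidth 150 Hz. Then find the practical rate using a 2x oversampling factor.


By Nyquist theorem, fs_min = 2 * fmax.
fs_min = 2 * 150 = 300 Hz
Practical rate = 2 * fs_min = 2 * 300 = 600 Hz

fs_min = 300 Hz, fs_practical = 600 Hz


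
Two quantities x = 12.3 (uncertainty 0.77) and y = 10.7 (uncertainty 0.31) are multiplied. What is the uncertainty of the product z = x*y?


For a product z = x*y, the relative uncertainty is:
uz/z = sqrt((ux/x)^2 + (uy/y)^2)
Relative uncertainties: ux/x = 0.77/12.3 = 0.062602
uy/y = 0.31/10.7 = 0.028972
z = 12.3 * 10.7 = 131.6
uz = 131.6 * sqrt(0.062602^2 + 0.028972^2) = 9.079

9.079


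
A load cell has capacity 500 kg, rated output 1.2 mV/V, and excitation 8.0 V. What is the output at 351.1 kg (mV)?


Vout = rated_output * Vex * (load / capacity).
Vout = 1.2 * 8.0 * (351.1 / 500)
Vout = 1.2 * 8.0 * 0.7022
Vout = 6.741 mV

6.741 mV
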